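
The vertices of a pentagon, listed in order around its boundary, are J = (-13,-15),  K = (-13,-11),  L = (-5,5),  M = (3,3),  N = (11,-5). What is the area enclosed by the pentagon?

J→K: (-13)(-11) − (-13)(-15) = -52
K→L: (-13)(5) − (-5)(-11) = -120
L→M: (-5)(3) − (3)(5) = -30
M→N: (3)(-5) − (11)(3) = -48
N→J: (11)(-15) − (-13)(-5) = -230
Σ = -480
Area = |Σ|/2 = 240.

240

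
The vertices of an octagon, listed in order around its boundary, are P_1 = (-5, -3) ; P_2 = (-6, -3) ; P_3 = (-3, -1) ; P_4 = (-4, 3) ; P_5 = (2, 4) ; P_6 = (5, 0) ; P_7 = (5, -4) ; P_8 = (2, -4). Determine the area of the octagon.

59.5

Cross-terms: -3, -3, -13, -22, -20, -20, -12, -26  ⇒  Σ = -119
Area = |Σ|/2 = 59.5.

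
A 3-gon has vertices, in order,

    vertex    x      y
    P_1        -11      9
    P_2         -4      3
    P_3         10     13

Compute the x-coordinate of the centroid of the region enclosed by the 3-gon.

Apply Gauss's area formula. First the cross-terms c_i = x_i·y_{i+1} − x_{i+1}·y_i:
  3, -82, 233  ⇒  2A = 154, A = 77.
Then Σ (x_i + x_{i+1})·c_i = -770, so x̄ = -770 / (6·77) = -5/3.

-5/3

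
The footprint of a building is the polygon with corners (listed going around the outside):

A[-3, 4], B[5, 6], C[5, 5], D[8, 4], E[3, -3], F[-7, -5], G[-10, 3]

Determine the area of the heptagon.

Apply the surveyor's formula: 2A = Σ (x_i·y_{i+1} − x_{i+1}·y_i), indices taken mod 7.
Cross-terms: -38, -5, -20, -36, -36, -71, -31  ⇒  Σ = -237
Area = |Σ|/2 = 118.5.

118.5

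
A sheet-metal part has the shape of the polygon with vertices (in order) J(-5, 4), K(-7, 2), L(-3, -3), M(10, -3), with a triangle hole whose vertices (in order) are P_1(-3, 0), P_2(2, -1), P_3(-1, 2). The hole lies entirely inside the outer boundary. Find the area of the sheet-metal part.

48.5

Outer boundary:
Σ = (18) + (27) + (39) + (25) = 109
Area = |Σ|/2 = 54.5.
Hole:
Apply Gauss's area formula: 2A = Σ (x_i·y_{i+1} − x_{i+1}·y_i), indices taken mod 3.
P_1→P_2: (-3)(-1) − (2)(0) = 3
P_2→P_3: (2)(2) − (-1)(-1) = 3
P_3→P_1: (-1)(0) − (-3)(2) = 6
Σ = 12
Area = |Σ|/2 = 6.
Net area = 54.5 − 6 = 48.5.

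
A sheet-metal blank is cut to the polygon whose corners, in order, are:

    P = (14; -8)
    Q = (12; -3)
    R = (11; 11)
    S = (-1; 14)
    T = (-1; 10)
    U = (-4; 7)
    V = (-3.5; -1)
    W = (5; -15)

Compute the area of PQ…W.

338.5

Cross-terms: 54, 165, 165, 4, 33, 28.5, 57.5, 170  ⇒  Σ = 677
Area = |Σ|/2 = 338.5.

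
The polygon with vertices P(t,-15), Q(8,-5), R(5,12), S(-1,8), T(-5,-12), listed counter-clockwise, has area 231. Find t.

6

The doubled signed area Σ (x_i y_{i+1} − x_{i+1} y_i) is linear in t.
With t=0 it equals 420; the coefficient of t is 7 (from the two edges through P).
So 7·t + 420 = 2·231 = 462 ⇒ t = 6.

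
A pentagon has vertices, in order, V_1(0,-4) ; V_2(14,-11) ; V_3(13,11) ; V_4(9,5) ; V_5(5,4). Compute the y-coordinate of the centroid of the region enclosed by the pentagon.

-257/186

Apply the surveyor's formula. First the cross-terms c_i = x_i·y_{i+1} − x_{i+1}·y_i:
  56, 297, -34, 11, -20  ⇒  2A = 310, A = 155.
Then Σ (y_i + y_{i+1})·c_i = -1285, so ȳ = -1285 / (6·155) = -257/186.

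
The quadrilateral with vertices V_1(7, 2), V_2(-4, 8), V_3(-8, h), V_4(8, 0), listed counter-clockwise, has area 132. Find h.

Write out the shoelace sum; only the two edges meeting at V_3 involve h:
2·Area = [((-4)·h − (-8)·8) + ((-8)·0 − 8·h)] + 80
       = -12·h + 144 = 264
⇒ h = -10.

-10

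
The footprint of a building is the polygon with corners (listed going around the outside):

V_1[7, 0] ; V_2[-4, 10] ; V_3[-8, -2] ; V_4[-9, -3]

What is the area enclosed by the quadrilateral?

92.5

Σ = (70) + (88) + (6) + (21) = 185
Area = |Σ|/2 = 92.5.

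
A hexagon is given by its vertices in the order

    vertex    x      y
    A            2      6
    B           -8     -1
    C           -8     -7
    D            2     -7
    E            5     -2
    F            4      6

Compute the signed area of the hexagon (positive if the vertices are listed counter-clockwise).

Apply the surveyor's formula: 2A = Σ (x_i·y_{i+1} − x_{i+1}·y_i), indices taken mod 6.
A→B: (2)(-1) − (-8)(6) = 46
B→C: (-8)(-7) − (-8)(-1) = 48
C→D: (-8)(-7) − (2)(-7) = 70
D→E: (2)(-2) − (5)(-7) = 31
E→F: (5)(6) − (4)(-2) = 38
F→A: (4)(6) − (2)(6) = 12
Σ = 245
Signed area = Σ/2 = 122.5 (positive ⇒ counter-clockwise traversal).

122.5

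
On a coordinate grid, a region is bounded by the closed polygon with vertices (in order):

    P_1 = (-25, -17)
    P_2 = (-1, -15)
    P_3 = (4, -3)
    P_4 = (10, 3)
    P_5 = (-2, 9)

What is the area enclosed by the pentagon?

Apply Gauss's area formula: 2A = Σ (x_i·y_{i+1} − x_{i+1}·y_i), indices taken mod 5.
Σ = (358) + (63) + (42) + (96) + (259) = 818
Area = |Σ|/2 = 409.

409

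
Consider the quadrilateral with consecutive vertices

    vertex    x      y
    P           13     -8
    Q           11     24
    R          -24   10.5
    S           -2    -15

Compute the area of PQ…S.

Cross-terms: 400, 691.5, 381, 211  ⇒  Σ = 1683.5
Area = |Σ|/2 = 841.75.

841.75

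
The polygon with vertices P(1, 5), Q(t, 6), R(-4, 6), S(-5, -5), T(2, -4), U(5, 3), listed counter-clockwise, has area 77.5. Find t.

The doubled signed area Σ (x_i y_{i+1} − x_{i+1} y_i) is linear in t.
With t=0 it equals 158; the coefficient of t is 1 (from the two edges through Q).
So 1·t + 158 = 2·77.5 = 155 ⇒ t = -3.

-3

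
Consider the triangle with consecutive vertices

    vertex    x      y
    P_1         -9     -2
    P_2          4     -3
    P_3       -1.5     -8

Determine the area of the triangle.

Apply the shoelace (surveyor's) formula: 2A = Σ (x_i·y_{i+1} − x_{i+1}·y_i), indices taken mod 3.
Σ = (35) + (-36.5) + (-69) = -70.5
Area = |Σ|/2 = 35.25.

35.25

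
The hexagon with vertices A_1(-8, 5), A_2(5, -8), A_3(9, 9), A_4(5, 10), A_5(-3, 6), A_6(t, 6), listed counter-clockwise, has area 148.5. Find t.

-6

Write out the shoelace sum; only the two edges meeting at A_6 involve t:
2·Area = [((-3)·6 − t·6) + (t·5 − (-8)·6)] + 261
       = -1·t + 291 = 297
⇒ t = -6.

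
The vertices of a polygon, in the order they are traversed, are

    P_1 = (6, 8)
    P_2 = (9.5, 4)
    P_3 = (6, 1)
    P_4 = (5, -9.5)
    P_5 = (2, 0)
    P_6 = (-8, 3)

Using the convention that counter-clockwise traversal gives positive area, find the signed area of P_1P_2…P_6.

-92.75

Apply the shoelace (surveyor's) formula: 2A = Σ (x_i·y_{i+1} − x_{i+1}·y_i), indices taken mod 6.
Cross-terms: -52, -14.5, -62, 19, 6, -82  ⇒  Σ = -185.5
Signed area = Σ/2 = -92.75 (negative ⇒ clockwise traversal).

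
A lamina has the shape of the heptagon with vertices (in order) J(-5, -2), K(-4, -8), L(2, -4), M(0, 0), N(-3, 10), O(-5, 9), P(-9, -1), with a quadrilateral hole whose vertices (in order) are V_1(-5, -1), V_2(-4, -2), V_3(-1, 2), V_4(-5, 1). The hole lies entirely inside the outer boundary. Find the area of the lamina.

Outer boundary:
Apply the shoelace formula: 2A = Σ (x_i·y_{i+1} − x_{i+1}·y_i), indices taken mod 7.
Σ = (32) + (32) + (0) + (0) + (23) + (86) + (13) = 186
Area = |Σ|/2 = 93.
Hole:
Cross-terms: 6, -10, 9, 10  ⇒  Σ = 15
Area = |Σ|/2 = 7.5.
Net area = 93 − 7.5 = 85.5.

85.5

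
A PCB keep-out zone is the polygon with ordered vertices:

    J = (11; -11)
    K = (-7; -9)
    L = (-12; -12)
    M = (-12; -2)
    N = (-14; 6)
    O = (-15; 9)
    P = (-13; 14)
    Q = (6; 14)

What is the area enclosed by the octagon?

517.5

Apply the shoelace (surveyor's) formula: 2A = Σ (x_i·y_{i+1} − x_{i+1}·y_i), indices taken mod 8.
J→K: (11)(-9) − (-7)(-11) = -176
K→L: (-7)(-12) − (-12)(-9) = -24
L→M: (-12)(-2) − (-12)(-12) = -120
M→N: (-12)(6) − (-14)(-2) = -100
N→O: (-14)(9) − (-15)(6) = -36
O→P: (-15)(14) − (-13)(9) = -93
P→Q: (-13)(14) − (6)(14) = -266
Q→J: (6)(-11) − (11)(14) = -220
Σ = -1035
Area = |Σ|/2 = 517.5.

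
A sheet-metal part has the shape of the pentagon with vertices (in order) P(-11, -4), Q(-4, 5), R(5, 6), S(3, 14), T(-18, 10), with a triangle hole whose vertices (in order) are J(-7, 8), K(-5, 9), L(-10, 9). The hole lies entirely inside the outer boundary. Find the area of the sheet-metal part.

Outer boundary:
Apply the shoelace (surveyor's) formula: 2A = Σ (x_i·y_{i+1} − x_{i+1}·y_i), indices taken mod 5.
P→Q: (-11)(5) − (-4)(-4) = -71
Q→R: (-4)(6) − (5)(5) = -49
R→S: (5)(14) − (3)(6) = 52
S→T: (3)(10) − (-18)(14) = 282
T→P: (-18)(-4) − (-11)(10) = 182
Σ = 396
Area = |Σ|/2 = 198.
Hole:
Apply Gauss's area formula: 2A = Σ (x_i·y_{i+1} − x_{i+1}·y_i), indices taken mod 3.
Σ = (-23) + (45) + (-17) = 5
Area = |Σ|/2 = 2.5.
Net area = 198 − 2.5 = 195.5.

195.5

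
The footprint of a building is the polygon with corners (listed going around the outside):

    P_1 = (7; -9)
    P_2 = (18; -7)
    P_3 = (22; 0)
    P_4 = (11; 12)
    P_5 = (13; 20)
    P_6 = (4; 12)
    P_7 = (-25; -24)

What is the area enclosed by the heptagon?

634

Apply Gauss's area formula: 2A = Σ (x_i·y_{i+1} − x_{i+1}·y_i), indices taken mod 7.
Cross-terms: 113, 154, 264, 64, 76, 204, 393  ⇒  Σ = 1268
Area = |Σ|/2 = 634.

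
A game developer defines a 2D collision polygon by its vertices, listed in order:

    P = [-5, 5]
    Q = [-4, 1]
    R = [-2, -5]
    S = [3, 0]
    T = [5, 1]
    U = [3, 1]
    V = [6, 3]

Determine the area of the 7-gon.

Cross-terms: 15, 22, 15, 3, 2, 3, 45  ⇒  Σ = 105
Area = |Σ|/2 = 52.5.

52.5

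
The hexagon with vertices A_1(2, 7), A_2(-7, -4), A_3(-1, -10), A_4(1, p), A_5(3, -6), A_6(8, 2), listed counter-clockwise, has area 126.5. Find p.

Write out the shoelace sum; only the two edges meeting at A_4 involve p:
2·Area = [((-1)·p − 1·(-10)) + (1·(-6) − 3·p)] + 213
       = -4·p + 217 = 253
⇒ p = -9.

-9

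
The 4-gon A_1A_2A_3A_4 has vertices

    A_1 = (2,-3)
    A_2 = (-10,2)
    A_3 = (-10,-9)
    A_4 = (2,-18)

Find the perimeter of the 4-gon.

54

|A_1A_2| = √((-12)² + (5)²) = √169 = 13
|A_2A_3| = √((0)² + (-11)²) = √121 = 11
|A_3A_4| = √((12)² + (-9)²) = √225 = 15
|A_4A_1| = √((0)² + (15)²) = √225 = 15
Perimeter = 13 + 11 + 15 + 15 = 54.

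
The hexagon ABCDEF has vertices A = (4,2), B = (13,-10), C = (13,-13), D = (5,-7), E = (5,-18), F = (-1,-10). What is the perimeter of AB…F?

|AB| = √((9)² + (-12)²) = √225 = 15
|BC| = √((0)² + (-3)²) = √9 = 3
|CD| = √((-8)² + (6)²) = √100 = 10
|DE| = √((0)² + (-11)²) = √121 = 11
|EF| = √((-6)² + (8)²) = √100 = 10
|FA| = √((5)² + (12)²) = √169 = 13
Perimeter = 15 + 3 + 10 + 11 + 10 + 13 = 62.

62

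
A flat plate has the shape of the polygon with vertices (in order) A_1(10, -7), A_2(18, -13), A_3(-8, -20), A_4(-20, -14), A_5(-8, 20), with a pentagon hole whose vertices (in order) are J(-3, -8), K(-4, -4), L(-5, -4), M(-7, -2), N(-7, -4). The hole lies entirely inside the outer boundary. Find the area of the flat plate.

698

Outer boundary:
Apply the surveyor's formula: 2A = Σ (x_i·y_{i+1} − x_{i+1}·y_i), indices taken mod 5.
A_1→A_2: (10)(-13) − (18)(-7) = -4
A_2→A_3: (18)(-20) − (-8)(-13) = -464
A_3→A_4: (-8)(-14) − (-20)(-20) = -288
A_4→A_5: (-20)(20) − (-8)(-14) = -512
A_5→A_1: (-8)(-7) − (10)(20) = -144
Σ = -1412
Area = |Σ|/2 = 706.
Hole:
Apply the shoelace (surveyor's) formula: 2A = Σ (x_i·y_{i+1} − x_{i+1}·y_i), indices taken mod 5.
Σ = (-20) + (-4) + (-18) + (14) + (44) = 16
Area = |Σ|/2 = 8.
Net area = 706 − 8 = 698.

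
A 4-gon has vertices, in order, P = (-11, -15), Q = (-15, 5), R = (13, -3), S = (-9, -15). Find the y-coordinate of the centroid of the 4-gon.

-319/69

Apply the shoelace formula. First the cross-terms c_i = x_i·y_{i+1} − x_{i+1}·y_i:
  -280, -20, -222, -30  ⇒  2A = -552, A = -276.
Then Σ (y_i + y_{i+1})·c_i = 7656, so ȳ = 7656 / (6·(-276)) = -319/69.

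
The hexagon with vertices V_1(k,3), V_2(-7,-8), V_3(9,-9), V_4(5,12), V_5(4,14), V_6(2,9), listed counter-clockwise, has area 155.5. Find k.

The doubled signed area Σ (x_i y_{i+1} − x_{i+1} y_i) is linear in k.
With k=0 it equals 345; the coefficient of k is -17 (from the two edges through V_1).
So -17·k + 345 = 2·155.5 = 311 ⇒ k = 2.

2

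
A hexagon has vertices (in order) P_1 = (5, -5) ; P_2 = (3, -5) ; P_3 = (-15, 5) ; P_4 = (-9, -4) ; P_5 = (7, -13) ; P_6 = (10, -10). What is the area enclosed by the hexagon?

Apply the shoelace formula: 2A = Σ (x_i·y_{i+1} − x_{i+1}·y_i), indices taken mod 6.
Σ = (-10) + (-60) + (105) + (145) + (60) + (0) = 240
Area = |Σ|/2 = 120.

120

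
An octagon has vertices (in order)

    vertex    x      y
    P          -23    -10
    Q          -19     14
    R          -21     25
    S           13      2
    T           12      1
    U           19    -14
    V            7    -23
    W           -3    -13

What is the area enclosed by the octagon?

P→Q: (-23)(14) − (-19)(-10) = -512
Q→R: (-19)(25) − (-21)(14) = -181
R→S: (-21)(2) − (13)(25) = -367
S→T: (13)(1) − (12)(2) = -11
T→U: (12)(-14) − (19)(1) = -187
U→V: (19)(-23) − (7)(-14) = -339
V→W: (7)(-13) − (-3)(-23) = -160
W→P: (-3)(-10) − (-23)(-13) = -269
Σ = -2026
Area = |Σ|/2 = 1013.

1013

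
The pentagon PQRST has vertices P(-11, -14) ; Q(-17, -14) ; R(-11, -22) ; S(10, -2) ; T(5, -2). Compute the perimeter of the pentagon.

70

|PQ| = √((-6)² + (0)²) = √36 = 6
|QR| = √((6)² + (-8)²) = √100 = 10
|RS| = √((21)² + (20)²) = √841 = 29
|ST| = √((-5)² + (0)²) = √25 = 5
|TP| = √((-16)² + (-12)²) = √400 = 20
Perimeter = 6 + 10 + 29 + 5 + 20 = 70.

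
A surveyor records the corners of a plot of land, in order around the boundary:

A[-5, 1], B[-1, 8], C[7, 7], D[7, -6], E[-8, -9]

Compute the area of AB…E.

Apply Gauss's area formula: 2A = Σ (x_i·y_{i+1} − x_{i+1}·y_i), indices taken mod 5.
Σ = (-39) + (-63) + (-91) + (-111) + (-53) = -357
Area = |Σ|/2 = 178.5.

178.5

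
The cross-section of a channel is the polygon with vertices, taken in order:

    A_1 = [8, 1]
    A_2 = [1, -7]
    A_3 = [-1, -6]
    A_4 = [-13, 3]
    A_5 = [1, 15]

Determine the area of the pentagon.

Cross-terms: -57, -13, -81, -198, -119  ⇒  Σ = -468
Area = |Σ|/2 = 234.

234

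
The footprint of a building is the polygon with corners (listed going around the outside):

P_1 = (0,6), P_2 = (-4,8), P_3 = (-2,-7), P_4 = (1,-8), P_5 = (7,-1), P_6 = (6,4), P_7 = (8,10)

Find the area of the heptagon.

128

Apply the shoelace (surveyor's) formula: 2A = Σ (x_i·y_{i+1} − x_{i+1}·y_i), indices taken mod 7.
Cross-terms: 24, 44, 23, 55, 34, 28, 48  ⇒  Σ = 256
Area = |Σ|/2 = 128.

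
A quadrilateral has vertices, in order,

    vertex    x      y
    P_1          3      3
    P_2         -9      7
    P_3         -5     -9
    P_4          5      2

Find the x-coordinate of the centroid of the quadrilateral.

Apply Gauss's area formula. First the cross-terms c_i = x_i·y_{i+1} − x_{i+1}·y_i:
  48, 116, 35, 9  ⇒  2A = 208, A = 104.
Then Σ (x_i + x_{i+1})·c_i = -1840, so x̄ = -1840 / (6·104) = -115/39.

-115/39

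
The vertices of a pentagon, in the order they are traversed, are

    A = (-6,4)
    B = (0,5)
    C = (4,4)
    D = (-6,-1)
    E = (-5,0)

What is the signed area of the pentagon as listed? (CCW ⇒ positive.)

Apply Gauss's area formula: 2A = Σ (x_i·y_{i+1} − x_{i+1}·y_i), indices taken mod 5.
Cross-terms: -30, -20, 20, -5, -20  ⇒  Σ = -55
Signed area = Σ/2 = -27.5 (negative ⇒ clockwise traversal).

-27.5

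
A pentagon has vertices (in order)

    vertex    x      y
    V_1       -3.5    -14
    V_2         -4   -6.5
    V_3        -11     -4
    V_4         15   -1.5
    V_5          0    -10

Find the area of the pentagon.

98.625

Apply the shoelace formula: 2A = Σ (x_i·y_{i+1} − x_{i+1}·y_i), indices taken mod 5.
Σ = (-33.25) + (-55.5) + (76.5) + (-150) + (-35) = -197.25
Area = |Σ|/2 = 98.625.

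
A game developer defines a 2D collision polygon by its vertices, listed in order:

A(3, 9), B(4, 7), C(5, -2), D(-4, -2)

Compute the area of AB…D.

53

Apply the shoelace formula: 2A = Σ (x_i·y_{i+1} − x_{i+1}·y_i), indices taken mod 4.
Cross-terms: -15, -43, -18, -30  ⇒  Σ = -106
Area = |Σ|/2 = 53.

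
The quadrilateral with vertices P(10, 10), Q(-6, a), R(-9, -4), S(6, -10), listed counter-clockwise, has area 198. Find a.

2

The doubled signed area Σ (x_i y_{i+1} − x_{i+1} y_i) is linear in a.
With a=0 it equals 358; the coefficient of a is 19 (from the two edges through Q).
So 19·a + 358 = 2·198 = 396 ⇒ a = 2.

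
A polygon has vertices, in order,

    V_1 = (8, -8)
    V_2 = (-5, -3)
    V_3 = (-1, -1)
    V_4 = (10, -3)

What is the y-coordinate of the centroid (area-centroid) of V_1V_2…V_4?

-4

Apply the surveyor's formula. First the cross-terms c_i = x_i·y_{i+1} − x_{i+1}·y_i:
  -64, 2, 13, -56  ⇒  2A = -105, A = -52.5.
Then Σ (y_i + y_{i+1})·c_i = 1260, so ȳ = 1260 / (6·(-52.5)) = -4.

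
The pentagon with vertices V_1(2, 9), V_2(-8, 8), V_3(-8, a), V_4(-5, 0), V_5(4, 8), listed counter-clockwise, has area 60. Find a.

4

The doubled signed area Σ (x_i y_{i+1} − x_{i+1} y_i) is linear in a.
With a=0 it equals 132; the coefficient of a is -3 (from the two edges through V_3).
So -3·a + 132 = 2·60 = 120 ⇒ a = 4.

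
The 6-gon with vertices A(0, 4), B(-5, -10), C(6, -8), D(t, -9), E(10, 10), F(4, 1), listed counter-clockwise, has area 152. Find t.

The doubled signed area Σ (x_i y_{i+1} − x_{i+1} y_i) is linear in t.
With t=0 it equals 142; the coefficient of t is 18 (from the two edges through D).
So 18·t + 142 = 2·152 = 304 ⇒ t = 9.

9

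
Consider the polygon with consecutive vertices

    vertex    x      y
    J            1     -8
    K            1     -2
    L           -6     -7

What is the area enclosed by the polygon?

21

Apply the shoelace formula: 2A = Σ (x_i·y_{i+1} − x_{i+1}·y_i), indices taken mod 3.
J→K: (1)(-2) − (1)(-8) = 6
K→L: (1)(-7) − (-6)(-2) = -19
L→J: (-6)(-8) − (1)(-7) = 55
Σ = 42
Area = |Σ|/2 = 21.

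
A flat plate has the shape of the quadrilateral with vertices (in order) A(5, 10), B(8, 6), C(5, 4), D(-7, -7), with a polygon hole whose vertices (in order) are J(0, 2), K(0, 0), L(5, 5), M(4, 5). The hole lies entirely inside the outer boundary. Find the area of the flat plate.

38.5

Outer boundary:
Σ = (-50) + (2) + (-7) + (-35) = -90
Area = |Σ|/2 = 45.
Hole:
Apply Gauss's area formula: 2A = Σ (x_i·y_{i+1} − x_{i+1}·y_i), indices taken mod 4.
Σ = (0) + (0) + (5) + (8) = 13
Area = |Σ|/2 = 6.5.
Net area = 45 − 6.5 = 38.5.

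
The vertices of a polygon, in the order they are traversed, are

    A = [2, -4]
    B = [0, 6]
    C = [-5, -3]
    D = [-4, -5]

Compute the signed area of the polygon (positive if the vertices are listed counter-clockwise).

Cross-terms: 12, 30, 13, 26  ⇒  Σ = 81
Signed area = Σ/2 = 40.5 (positive ⇒ counter-clockwise traversal).

40.5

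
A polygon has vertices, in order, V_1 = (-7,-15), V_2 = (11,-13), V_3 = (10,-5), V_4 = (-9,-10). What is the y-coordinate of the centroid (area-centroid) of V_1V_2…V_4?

-2656/251

Apply Gauss's area formula. First the cross-terms c_i = x_i·y_{i+1} − x_{i+1}·y_i:
  256, 75, -145, 65  ⇒  2A = 251, A = 125.5.
Then Σ (y_i + y_{i+1})·c_i = -7968, so ȳ = -7968 / (6·125.5) = -2656/251.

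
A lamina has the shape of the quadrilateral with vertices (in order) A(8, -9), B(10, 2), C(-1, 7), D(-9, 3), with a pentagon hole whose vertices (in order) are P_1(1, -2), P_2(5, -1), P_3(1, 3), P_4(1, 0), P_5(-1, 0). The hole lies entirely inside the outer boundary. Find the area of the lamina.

Outer boundary:
Apply the surveyor's formula: 2A = Σ (x_i·y_{i+1} − x_{i+1}·y_i), indices taken mod 4.
Σ = (106) + (72) + (60) + (57) = 295
Area = |Σ|/2 = 147.5.
Hole:
Apply the surveyor's formula: 2A = Σ (x_i·y_{i+1} − x_{i+1}·y_i), indices taken mod 5.
Σ = (9) + (16) + (-3) + (0) + (2) = 24
Area = |Σ|/2 = 12.
Net area = 147.5 − 12 = 135.5.

135.5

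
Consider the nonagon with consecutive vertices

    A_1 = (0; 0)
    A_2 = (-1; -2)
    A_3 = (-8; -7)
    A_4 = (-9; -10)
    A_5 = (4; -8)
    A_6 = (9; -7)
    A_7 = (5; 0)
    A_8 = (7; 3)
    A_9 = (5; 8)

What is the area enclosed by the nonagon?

Apply the shoelace formula: 2A = Σ (x_i·y_{i+1} − x_{i+1}·y_i), indices taken mod 9.
Σ = (0) + (-9) + (17) + (112) + (44) + (35) + (15) + (41) + (0) = 255
Area = |Σ|/2 = 127.5.

127.5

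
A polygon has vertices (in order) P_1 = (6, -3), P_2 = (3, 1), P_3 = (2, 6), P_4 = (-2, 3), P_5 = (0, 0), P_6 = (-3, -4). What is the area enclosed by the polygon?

41

Apply the shoelace formula: 2A = Σ (x_i·y_{i+1} − x_{i+1}·y_i), indices taken mod 6.
Σ = (15) + (16) + (18) + (0) + (0) + (33) = 82
Area = |Σ|/2 = 41.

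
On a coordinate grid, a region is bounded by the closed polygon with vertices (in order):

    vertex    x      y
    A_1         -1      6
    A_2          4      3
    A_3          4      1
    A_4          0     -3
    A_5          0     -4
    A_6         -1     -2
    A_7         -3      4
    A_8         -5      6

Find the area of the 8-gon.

41.5

Apply the shoelace formula: 2A = Σ (x_i·y_{i+1} − x_{i+1}·y_i), indices taken mod 8.
Σ = (-27) + (-8) + (-12) + (0) + (-4) + (-10) + (2) + (-24) = -83
Area = |Σ|/2 = 41.5.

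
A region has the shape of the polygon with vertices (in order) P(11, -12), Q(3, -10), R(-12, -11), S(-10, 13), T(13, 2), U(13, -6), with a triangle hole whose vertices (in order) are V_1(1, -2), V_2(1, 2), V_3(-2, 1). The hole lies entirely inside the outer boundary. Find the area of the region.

Outer boundary:
Apply Gauss's area formula: 2A = Σ (x_i·y_{i+1} − x_{i+1}·y_i), indices taken mod 6.
Cross-terms: -74, -153, -266, -189, -104, -90  ⇒  Σ = -876
Area = |Σ|/2 = 438.
Hole:
Apply Gauss's area formula: 2A = Σ (x_i·y_{i+1} − x_{i+1}·y_i), indices taken mod 3.
Σ = (4) + (5) + (3) = 12
Area = |Σ|/2 = 6.
Net area = 438 − 6 = 432.

432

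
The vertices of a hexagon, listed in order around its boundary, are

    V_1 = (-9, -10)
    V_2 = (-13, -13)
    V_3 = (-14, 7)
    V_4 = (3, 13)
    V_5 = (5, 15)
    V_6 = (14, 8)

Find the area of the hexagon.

373.5

Apply Gauss's area formula: 2A = Σ (x_i·y_{i+1} − x_{i+1}·y_i), indices taken mod 6.
Σ = (-13) + (-273) + (-203) + (-20) + (-170) + (-68) = -747
Area = |Σ|/2 = 373.5.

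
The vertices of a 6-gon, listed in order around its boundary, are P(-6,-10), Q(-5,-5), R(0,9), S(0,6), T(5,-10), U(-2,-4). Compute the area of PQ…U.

69.5

Apply the shoelace (surveyor's) formula: 2A = Σ (x_i·y_{i+1} − x_{i+1}·y_i), indices taken mod 6.
Cross-terms: -20, -45, 0, -30, -40, -4  ⇒  Σ = -139
Area = |Σ|/2 = 69.5.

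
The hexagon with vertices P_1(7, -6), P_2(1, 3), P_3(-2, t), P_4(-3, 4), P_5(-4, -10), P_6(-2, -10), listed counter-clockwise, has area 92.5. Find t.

3

Write out the shoelace sum; only the two edges meeting at P_3 involve t:
2·Area = [(1·t − (-2)·3) + ((-2)·4 − (-3)·t)] + 175
       = 4·t + 173 = 185
⇒ t = 3.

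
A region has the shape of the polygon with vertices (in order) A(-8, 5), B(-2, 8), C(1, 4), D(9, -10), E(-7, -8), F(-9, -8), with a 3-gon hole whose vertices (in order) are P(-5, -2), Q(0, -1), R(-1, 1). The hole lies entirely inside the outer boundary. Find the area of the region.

186

Outer boundary:
A→B: (-8)(8) − (-2)(5) = -54
B→C: (-2)(4) − (1)(8) = -16
C→D: (1)(-10) − (9)(4) = -46
D→E: (9)(-8) − (-7)(-10) = -142
E→F: (-7)(-8) − (-9)(-8) = -16
F→A: (-9)(5) − (-8)(-8) = -109
Σ = -383
Area = |Σ|/2 = 191.5.
Hole:
Σ = (5) + (-1) + (7) = 11
Area = |Σ|/2 = 5.5.
Net area = 191.5 − 5.5 = 186.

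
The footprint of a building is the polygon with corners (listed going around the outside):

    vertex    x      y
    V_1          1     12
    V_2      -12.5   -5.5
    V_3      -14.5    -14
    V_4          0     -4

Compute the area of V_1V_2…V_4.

Apply the shoelace (surveyor's) formula: 2A = Σ (x_i·y_{i+1} − x_{i+1}·y_i), indices taken mod 4.
Cross-terms: 144.5, 95.25, 58, 4  ⇒  Σ = 301.75
Area = |Σ|/2 = 150.875.

150.875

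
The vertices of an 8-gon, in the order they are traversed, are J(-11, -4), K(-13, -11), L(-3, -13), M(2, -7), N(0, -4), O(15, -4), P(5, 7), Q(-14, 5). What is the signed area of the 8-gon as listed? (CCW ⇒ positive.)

331.5

Apply Gauss's area formula: 2A = Σ (x_i·y_{i+1} − x_{i+1}·y_i), indices taken mod 8.
Σ = (69) + (136) + (47) + (-8) + (60) + (125) + (123) + (111) = 663
Signed area = Σ/2 = 331.5 (positive ⇒ counter-clockwise traversal).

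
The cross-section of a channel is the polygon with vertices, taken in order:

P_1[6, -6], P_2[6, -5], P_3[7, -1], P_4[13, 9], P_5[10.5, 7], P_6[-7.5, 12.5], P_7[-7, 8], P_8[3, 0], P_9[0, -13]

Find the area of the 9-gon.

166.875

Σ = (6) + (29) + (76) + (-3.5) + (183.75) + (27.5) + (-24) + (-39) + (78) = 333.75
Area = |Σ|/2 = 166.875.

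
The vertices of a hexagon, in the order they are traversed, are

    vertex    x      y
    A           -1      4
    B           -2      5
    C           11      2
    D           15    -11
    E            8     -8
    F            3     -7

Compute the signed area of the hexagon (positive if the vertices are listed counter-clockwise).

-133

Σ = (3) + (-59) + (-151) + (-32) + (-32) + (5) = -266
Signed area = Σ/2 = -133 (negative ⇒ clockwise traversal).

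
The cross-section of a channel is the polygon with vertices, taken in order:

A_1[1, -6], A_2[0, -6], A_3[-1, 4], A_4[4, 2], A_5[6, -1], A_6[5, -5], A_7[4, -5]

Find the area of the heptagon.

Apply the surveyor's formula: 2A = Σ (x_i·y_{i+1} − x_{i+1}·y_i), indices taken mod 7.
Cross-terms: -6, -6, -18, -16, -25, -5, -19  ⇒  Σ = -95
Area = |Σ|/2 = 47.5.

47.5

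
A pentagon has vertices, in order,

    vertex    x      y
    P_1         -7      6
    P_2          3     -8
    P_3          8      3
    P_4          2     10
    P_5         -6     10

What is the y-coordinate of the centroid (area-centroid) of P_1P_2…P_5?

205/69

Apply Gauss's area formula. First the cross-terms c_i = x_i·y_{i+1} − x_{i+1}·y_i:
  38, 73, 74, 80, 34  ⇒  2A = 299, A = 149.5.
Then Σ (y_i + y_{i+1})·c_i = 2665, so ȳ = 2665 / (6·149.5) = 205/69.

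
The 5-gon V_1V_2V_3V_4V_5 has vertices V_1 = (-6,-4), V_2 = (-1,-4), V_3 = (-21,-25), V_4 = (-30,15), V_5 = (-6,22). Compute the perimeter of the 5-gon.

|V_1V_2| = √((5)² + (0)²) = √25 = 5
|V_2V_3| = √((-20)² + (-21)²) = √841 = 29
|V_3V_4| = √((-9)² + (40)²) = √1681 = 41
|V_4V_5| = √((24)² + (7)²) = √625 = 25
|V_5V_1| = √((0)² + (-26)²) = √676 = 26
Perimeter = 5 + 29 + 41 + 25 + 26 = 126.

126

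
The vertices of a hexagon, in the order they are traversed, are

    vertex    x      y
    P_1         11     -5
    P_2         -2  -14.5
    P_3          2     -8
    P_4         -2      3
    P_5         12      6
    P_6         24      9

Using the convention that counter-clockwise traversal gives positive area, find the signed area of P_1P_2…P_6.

Σ = (-169.5) + (45) + (-10) + (-48) + (-36) + (-219) = -437.5
Signed area = Σ/2 = -218.75 (negative ⇒ clockwise traversal).

-218.75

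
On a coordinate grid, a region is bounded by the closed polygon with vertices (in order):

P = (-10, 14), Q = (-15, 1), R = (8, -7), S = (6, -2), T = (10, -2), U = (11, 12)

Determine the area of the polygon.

373.5

Apply the shoelace (surveyor's) formula: 2A = Σ (x_i·y_{i+1} − x_{i+1}·y_i), indices taken mod 6.
Σ = (200) + (97) + (26) + (8) + (142) + (274) = 747
Area = |Σ|/2 = 373.5.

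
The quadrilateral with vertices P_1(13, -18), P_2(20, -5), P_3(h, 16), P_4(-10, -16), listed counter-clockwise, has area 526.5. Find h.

The doubled signed area Σ (x_i y_{i+1} − x_{i+1} y_i) is linear in h.
With h=0 it equals 1163; the coefficient of h is -11 (from the two edges through P_3).
So -11·h + 1163 = 2·526.5 = 1053 ⇒ h = 10.

10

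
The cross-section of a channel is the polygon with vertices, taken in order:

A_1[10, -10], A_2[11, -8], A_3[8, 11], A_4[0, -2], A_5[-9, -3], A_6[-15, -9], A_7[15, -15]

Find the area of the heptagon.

288.5

Σ = (30) + (185) + (-16) + (-18) + (36) + (360) + (0) = 577
Area = |Σ|/2 = 288.5.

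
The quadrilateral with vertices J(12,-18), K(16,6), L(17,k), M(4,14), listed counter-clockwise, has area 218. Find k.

15

Write out the shoelace sum; only the two edges meeting at L involve k:
2·Area = [(16·k − 17·6) + (17·14 − 4·k)] + 120
       = 12·k + 256 = 436
⇒ k = 15.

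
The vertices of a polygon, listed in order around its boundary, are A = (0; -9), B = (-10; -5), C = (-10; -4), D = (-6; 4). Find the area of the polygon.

Cross-terms: -90, -10, -64, 54  ⇒  Σ = -110
Area = |Σ|/2 = 55.

55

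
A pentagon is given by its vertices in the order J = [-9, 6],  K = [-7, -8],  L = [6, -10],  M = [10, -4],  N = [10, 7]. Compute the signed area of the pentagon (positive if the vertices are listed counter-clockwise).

270.5

Apply the shoelace formula: 2A = Σ (x_i·y_{i+1} − x_{i+1}·y_i), indices taken mod 5.
Σ = (114) + (118) + (76) + (110) + (123) = 541
Signed area = Σ/2 = 270.5 (positive ⇒ counter-clockwise traversal).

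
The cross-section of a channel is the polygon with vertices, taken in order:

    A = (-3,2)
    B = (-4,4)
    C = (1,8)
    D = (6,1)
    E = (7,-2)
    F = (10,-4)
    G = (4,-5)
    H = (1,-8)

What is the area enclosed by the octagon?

Cross-terms: -4, -36, -47, -19, -8, -34, -27, -22  ⇒  Σ = -197
Area = |Σ|/2 = 98.5.

98.5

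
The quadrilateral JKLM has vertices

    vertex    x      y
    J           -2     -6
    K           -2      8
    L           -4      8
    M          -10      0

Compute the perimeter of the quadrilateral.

|JK| = √((0)² + (14)²) = √196 = 14
|KL| = √((-2)² + (0)²) = √4 = 2
|LM| = √((-6)² + (-8)²) = √100 = 10
|MJ| = √((8)² + (-6)²) = √100 = 10
Perimeter = 14 + 2 + 10 + 10 = 36.

36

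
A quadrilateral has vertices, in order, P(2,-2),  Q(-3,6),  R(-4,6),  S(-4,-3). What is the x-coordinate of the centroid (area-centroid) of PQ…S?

-182/93

Apply Gauss's area formula. First the cross-terms c_i = x_i·y_{i+1} − x_{i+1}·y_i:
  6, 6, 36, 14  ⇒  2A = 62, A = 31.
Then Σ (x_i + x_{i+1})·c_i = -364, so x̄ = -364 / (6·31) = -182/93.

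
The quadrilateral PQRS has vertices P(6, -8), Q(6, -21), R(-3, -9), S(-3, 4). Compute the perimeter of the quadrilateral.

|PQ| = √((0)² + (-13)²) = √169 = 13
|QR| = √((-9)² + (12)²) = √225 = 15
|RS| = √((0)² + (13)²) = √169 = 13
|SP| = √((9)² + (-12)²) = √225 = 15
Perimeter = 13 + 15 + 13 + 15 = 56.

56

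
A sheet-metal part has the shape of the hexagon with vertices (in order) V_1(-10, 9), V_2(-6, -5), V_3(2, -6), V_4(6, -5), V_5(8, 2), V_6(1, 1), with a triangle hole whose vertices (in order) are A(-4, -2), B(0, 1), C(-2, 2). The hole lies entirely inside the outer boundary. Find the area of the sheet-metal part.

121.5

Outer boundary:
Apply the surveyor's formula: 2A = Σ (x_i·y_{i+1} − x_{i+1}·y_i), indices taken mod 6.
Cross-terms: 104, 46, 26, 52, 6, 19  ⇒  Σ = 253
Area = |Σ|/2 = 126.5.
Hole:
Σ = (-4) + (2) + (12) = 10
Area = |Σ|/2 = 5.
Net area = 126.5 − 5 = 121.5.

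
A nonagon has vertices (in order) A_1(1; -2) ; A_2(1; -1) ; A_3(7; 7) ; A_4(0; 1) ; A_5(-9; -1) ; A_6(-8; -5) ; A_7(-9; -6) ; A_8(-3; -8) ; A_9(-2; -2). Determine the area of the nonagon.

Apply the shoelace formula: 2A = Σ (x_i·y_{i+1} − x_{i+1}·y_i), indices taken mod 9.
A_1→A_2: (1)(-1) − (1)(-2) = 1
A_2→A_3: (1)(7) − (7)(-1) = 14
A_3→A_4: (7)(1) − (0)(7) = 7
A_4→A_5: (0)(-1) − (-9)(1) = 9
A_5→A_6: (-9)(-5) − (-8)(-1) = 37
A_6→A_7: (-8)(-6) − (-9)(-5) = 3
A_7→A_8: (-9)(-8) − (-3)(-6) = 54
A_8→A_9: (-3)(-2) − (-2)(-8) = -10
A_9→A_1: (-2)(-2) − (1)(-2) = 6
Σ = 121
Area = |Σ|/2 = 60.5.

60.5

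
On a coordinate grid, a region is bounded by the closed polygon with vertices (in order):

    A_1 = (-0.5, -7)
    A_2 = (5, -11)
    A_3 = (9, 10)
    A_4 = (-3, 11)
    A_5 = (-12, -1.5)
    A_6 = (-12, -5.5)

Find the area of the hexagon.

Apply the shoelace (surveyor's) formula: 2A = Σ (x_i·y_{i+1} − x_{i+1}·y_i), indices taken mod 6.
Σ = (40.5) + (149) + (129) + (136.5) + (48) + (81.25) = 584.25
Area = |Σ|/2 = 292.125.

292.125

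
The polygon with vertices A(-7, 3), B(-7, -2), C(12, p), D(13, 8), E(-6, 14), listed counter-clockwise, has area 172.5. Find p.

6

Write out the shoelace sum; only the two edges meeting at C involve p:
2·Area = [((-7)·p − 12·(-2)) + (12·8 − 13·p)] + 345
       = -20·p + 465 = 345
⇒ p = 6.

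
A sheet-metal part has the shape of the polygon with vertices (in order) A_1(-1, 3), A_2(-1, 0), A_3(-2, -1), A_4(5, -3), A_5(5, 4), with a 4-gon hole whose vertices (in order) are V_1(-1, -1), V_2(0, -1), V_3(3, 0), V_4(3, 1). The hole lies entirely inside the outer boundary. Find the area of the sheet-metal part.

Outer boundary:
Apply the shoelace (surveyor's) formula: 2A = Σ (x_i·y_{i+1} − x_{i+1}·y_i), indices taken mod 5.
A_1→A_2: (-1)(0) − (-1)(3) = 3
A_2→A_3: (-1)(-1) − (-2)(0) = 1
A_3→A_4: (-2)(-3) − (5)(-1) = 11
A_4→A_5: (5)(4) − (5)(-3) = 35
A_5→A_1: (5)(3) − (-1)(4) = 19
Σ = 69
Area = |Σ|/2 = 34.5.
Hole:
Σ = (1) + (3) + (3) + (-2) = 5
Area = |Σ|/2 = 2.5.
Net area = 34.5 − 2.5 = 32.

32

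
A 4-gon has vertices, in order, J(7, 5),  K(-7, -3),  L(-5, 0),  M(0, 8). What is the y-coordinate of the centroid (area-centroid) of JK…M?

Apply Gauss's area formula. First the cross-terms c_i = x_i·y_{i+1} − x_{i+1}·y_i:
  14, -15, -40, -56  ⇒  2A = -97, A = -48.5.
Then Σ (y_i + y_{i+1})·c_i = -975, so ȳ = -975 / (6·(-48.5)) = 325/97.

325/97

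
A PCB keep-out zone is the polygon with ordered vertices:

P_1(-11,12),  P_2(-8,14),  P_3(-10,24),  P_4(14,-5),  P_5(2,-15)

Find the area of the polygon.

Apply the shoelace formula: 2A = Σ (x_i·y_{i+1} − x_{i+1}·y_i), indices taken mod 5.
Σ = (-58) + (-52) + (-286) + (-200) + (-141) = -737
Area = |Σ|/2 = 368.5.

368.5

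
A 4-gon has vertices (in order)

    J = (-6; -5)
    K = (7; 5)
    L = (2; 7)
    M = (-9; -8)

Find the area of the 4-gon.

44

Apply Gauss's area formula: 2A = Σ (x_i·y_{i+1} − x_{i+1}·y_i), indices taken mod 4.
Cross-terms: 5, 39, 47, -3  ⇒  Σ = 88
Area = |Σ|/2 = 44.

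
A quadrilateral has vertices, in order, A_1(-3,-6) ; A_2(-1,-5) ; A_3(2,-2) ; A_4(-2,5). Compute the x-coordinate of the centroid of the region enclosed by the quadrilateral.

-53/54

Apply Gauss's area formula. First the cross-terms c_i = x_i·y_{i+1} − x_{i+1}·y_i:
  9, 12, 6, 27  ⇒  2A = 54, A = 27.
Then Σ (x_i + x_{i+1})·c_i = -159, so x̄ = -159 / (6·27) = -53/54.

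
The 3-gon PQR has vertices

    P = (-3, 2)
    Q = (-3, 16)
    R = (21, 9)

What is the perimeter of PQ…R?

64

|PQ| = √((0)² + (14)²) = √196 = 14
|QR| = √((24)² + (-7)²) = √625 = 25
|RP| = √((-24)² + (-7)²) = √625 = 25
Perimeter = 14 + 25 + 25 = 64.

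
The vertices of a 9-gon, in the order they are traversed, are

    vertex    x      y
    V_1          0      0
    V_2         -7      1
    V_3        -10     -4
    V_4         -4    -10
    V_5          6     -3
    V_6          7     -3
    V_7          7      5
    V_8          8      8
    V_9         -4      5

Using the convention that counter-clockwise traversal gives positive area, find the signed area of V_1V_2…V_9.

Apply Gauss's area formula: 2A = Σ (x_i·y_{i+1} − x_{i+1}·y_i), indices taken mod 9.
Cross-terms: 0, 38, 84, 72, 3, 56, 16, 72, 0  ⇒  Σ = 341
Signed area = Σ/2 = 170.5 (positive ⇒ counter-clockwise traversal).

170.5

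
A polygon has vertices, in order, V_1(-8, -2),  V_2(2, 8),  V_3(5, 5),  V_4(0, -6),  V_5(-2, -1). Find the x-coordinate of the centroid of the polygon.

Apply the shoelace (surveyor's) formula. First the cross-terms c_i = x_i·y_{i+1} − x_{i+1}·y_i:
  -60, -30, -30, -12, -4  ⇒  2A = -136, A = -68.
Then Σ (x_i + x_{i+1})·c_i = 64, so x̄ = 64 / (6·(-68)) = -8/51.

-8/51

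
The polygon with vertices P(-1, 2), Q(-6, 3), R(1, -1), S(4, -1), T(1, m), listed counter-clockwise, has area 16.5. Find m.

3

Write out the shoelace sum; only the two edges meeting at T involve m:
2·Area = [(4·m − 1·(-1)) + (1·2 − (-1)·m)] + 15
       = 5·m + 18 = 33
⇒ m = 3.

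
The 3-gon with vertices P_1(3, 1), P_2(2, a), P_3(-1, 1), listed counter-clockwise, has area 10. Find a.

6

Write out the shoelace sum; only the two edges meeting at P_2 involve a:
2·Area = [(3·a − 2·1) + (2·1 − (-1)·a)] + -4
       = 4·a + -4 = 20
⇒ a = 6.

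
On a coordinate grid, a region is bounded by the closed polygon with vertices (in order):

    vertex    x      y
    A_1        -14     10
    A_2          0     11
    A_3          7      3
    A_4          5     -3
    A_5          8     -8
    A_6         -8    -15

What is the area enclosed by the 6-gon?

378.5

Apply the shoelace formula: 2A = Σ (x_i·y_{i+1} − x_{i+1}·y_i), indices taken mod 6.
Σ = (-154) + (-77) + (-36) + (-16) + (-184) + (-290) = -757
Area = |Σ|/2 = 378.5.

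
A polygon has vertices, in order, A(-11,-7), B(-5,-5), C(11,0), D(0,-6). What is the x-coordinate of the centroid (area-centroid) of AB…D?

Apply the shoelace (surveyor's) formula. First the cross-terms c_i = x_i·y_{i+1} − x_{i+1}·y_i:
  20, 55, -66, -66  ⇒  2A = -57, A = -28.5.
Then Σ (x_i + x_{i+1})·c_i = 10, so x̄ = 10 / (6·(-28.5)) = -10/171.

-10/171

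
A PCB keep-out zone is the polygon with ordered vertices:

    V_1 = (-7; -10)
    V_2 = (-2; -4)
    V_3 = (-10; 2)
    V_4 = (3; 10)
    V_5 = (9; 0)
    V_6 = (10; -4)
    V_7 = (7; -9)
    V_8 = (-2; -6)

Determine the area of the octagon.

206

Σ = (8) + (-44) + (-106) + (-90) + (-36) + (-62) + (-60) + (-22) = -412
Area = |Σ|/2 = 206.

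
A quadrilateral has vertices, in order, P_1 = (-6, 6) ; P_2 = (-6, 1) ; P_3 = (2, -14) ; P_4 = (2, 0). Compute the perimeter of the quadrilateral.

|P_1P_2| = √((0)² + (-5)²) = √25 = 5
|P_2P_3| = √((8)² + (-15)²) = √289 = 17
|P_3P_4| = √((0)² + (14)²) = √196 = 14
|P_4P_1| = √((-8)² + (6)²) = √100 = 10
Perimeter = 5 + 17 + 14 + 10 = 46.

46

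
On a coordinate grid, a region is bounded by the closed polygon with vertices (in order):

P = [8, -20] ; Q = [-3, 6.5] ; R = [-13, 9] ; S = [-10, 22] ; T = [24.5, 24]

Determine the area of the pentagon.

803.75

Apply the surveyor's formula: 2A = Σ (x_i·y_{i+1} − x_{i+1}·y_i), indices taken mod 5.
Cross-terms: -8, 57.5, -196, -779, -682  ⇒  Σ = -1607.5
Area = |Σ|/2 = 803.75.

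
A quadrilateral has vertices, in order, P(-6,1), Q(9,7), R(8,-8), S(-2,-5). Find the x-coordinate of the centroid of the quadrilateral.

803/267

Apply Gauss's area formula. First the cross-terms c_i = x_i·y_{i+1} − x_{i+1}·y_i:
  -51, -128, -56, -32  ⇒  2A = -267, A = -133.5.
Then Σ (x_i + x_{i+1})·c_i = -2409, so x̄ = -2409 / (6·(-133.5)) = 803/267.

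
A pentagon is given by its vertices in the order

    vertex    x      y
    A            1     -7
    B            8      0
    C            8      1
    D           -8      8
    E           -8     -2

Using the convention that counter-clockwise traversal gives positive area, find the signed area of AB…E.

137

A→B: (1)(0) − (8)(-7) = 56
B→C: (8)(1) − (8)(0) = 8
C→D: (8)(8) − (-8)(1) = 72
D→E: (-8)(-2) − (-8)(8) = 80
E→A: (-8)(-7) − (1)(-2) = 58
Σ = 274
Signed area = Σ/2 = 137 (positive ⇒ counter-clockwise traversal).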